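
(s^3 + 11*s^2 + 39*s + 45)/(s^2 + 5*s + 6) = (s^2 + 8*s + 15)/(s + 2)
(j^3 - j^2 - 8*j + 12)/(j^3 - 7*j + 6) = (j - 2)/(j - 1)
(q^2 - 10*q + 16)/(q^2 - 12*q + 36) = (q^2 - 10*q + 16)/(q^2 - 12*q + 36)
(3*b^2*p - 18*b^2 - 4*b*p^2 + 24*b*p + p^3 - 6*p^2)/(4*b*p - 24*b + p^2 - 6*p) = (3*b^2 - 4*b*p + p^2)/(4*b + p)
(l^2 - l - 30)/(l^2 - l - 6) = (-l^2 + l + 30)/(-l^2 + l + 6)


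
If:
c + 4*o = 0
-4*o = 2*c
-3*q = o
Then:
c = 0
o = 0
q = 0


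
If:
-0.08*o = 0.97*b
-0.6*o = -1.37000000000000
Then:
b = -0.19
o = 2.28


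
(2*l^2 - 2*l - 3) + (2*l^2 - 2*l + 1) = 4*l^2 - 4*l - 2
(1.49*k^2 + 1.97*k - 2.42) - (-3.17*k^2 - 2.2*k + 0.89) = 4.66*k^2 + 4.17*k - 3.31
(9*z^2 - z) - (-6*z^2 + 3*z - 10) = 15*z^2 - 4*z + 10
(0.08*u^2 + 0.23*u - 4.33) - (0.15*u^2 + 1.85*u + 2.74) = -0.07*u^2 - 1.62*u - 7.07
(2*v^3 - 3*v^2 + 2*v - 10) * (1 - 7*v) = -14*v^4 + 23*v^3 - 17*v^2 + 72*v - 10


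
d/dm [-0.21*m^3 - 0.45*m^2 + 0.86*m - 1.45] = -0.63*m^2 - 0.9*m + 0.86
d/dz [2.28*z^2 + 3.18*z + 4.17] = 4.56*z + 3.18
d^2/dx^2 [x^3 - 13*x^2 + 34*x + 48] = 6*x - 26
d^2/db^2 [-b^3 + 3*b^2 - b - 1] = 6 - 6*b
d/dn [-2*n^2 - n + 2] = -4*n - 1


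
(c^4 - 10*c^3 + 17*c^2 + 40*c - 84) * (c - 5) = c^5 - 15*c^4 + 67*c^3 - 45*c^2 - 284*c + 420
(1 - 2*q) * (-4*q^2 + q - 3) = 8*q^3 - 6*q^2 + 7*q - 3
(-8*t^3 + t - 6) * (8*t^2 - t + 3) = -64*t^5 + 8*t^4 - 16*t^3 - 49*t^2 + 9*t - 18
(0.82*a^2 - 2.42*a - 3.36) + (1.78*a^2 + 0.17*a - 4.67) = 2.6*a^2 - 2.25*a - 8.03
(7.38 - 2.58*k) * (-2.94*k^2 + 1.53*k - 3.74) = 7.5852*k^3 - 25.6446*k^2 + 20.9406*k - 27.6012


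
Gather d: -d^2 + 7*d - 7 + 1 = -d^2 + 7*d - 6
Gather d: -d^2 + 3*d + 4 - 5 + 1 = -d^2 + 3*d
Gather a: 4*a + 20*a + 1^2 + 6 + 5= 24*a + 12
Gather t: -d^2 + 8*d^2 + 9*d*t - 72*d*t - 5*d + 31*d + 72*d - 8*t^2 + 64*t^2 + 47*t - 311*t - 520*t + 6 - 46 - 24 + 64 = 7*d^2 + 98*d + 56*t^2 + t*(-63*d - 784)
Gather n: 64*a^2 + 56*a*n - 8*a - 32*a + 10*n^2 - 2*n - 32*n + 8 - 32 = 64*a^2 - 40*a + 10*n^2 + n*(56*a - 34) - 24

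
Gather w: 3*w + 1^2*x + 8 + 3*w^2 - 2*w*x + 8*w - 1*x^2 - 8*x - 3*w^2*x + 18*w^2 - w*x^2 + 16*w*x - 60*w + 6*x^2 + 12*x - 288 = w^2*(21 - 3*x) + w*(-x^2 + 14*x - 49) + 5*x^2 + 5*x - 280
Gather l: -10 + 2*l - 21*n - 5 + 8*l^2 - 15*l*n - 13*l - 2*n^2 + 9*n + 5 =8*l^2 + l*(-15*n - 11) - 2*n^2 - 12*n - 10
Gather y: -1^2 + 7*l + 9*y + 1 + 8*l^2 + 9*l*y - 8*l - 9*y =8*l^2 + 9*l*y - l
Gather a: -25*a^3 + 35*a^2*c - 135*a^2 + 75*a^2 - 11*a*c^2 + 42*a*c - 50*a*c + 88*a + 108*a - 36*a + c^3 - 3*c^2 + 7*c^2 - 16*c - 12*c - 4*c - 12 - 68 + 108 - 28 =-25*a^3 + a^2*(35*c - 60) + a*(-11*c^2 - 8*c + 160) + c^3 + 4*c^2 - 32*c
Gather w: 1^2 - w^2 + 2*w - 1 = -w^2 + 2*w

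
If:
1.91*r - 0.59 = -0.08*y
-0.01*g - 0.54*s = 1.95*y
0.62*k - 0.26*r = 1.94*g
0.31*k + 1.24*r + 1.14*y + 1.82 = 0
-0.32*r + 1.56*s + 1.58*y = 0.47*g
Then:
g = -2.65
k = -8.17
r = 0.30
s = -1.04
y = 0.30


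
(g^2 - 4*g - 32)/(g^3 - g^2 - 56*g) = (g + 4)/(g*(g + 7))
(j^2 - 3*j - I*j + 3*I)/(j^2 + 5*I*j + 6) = (j - 3)/(j + 6*I)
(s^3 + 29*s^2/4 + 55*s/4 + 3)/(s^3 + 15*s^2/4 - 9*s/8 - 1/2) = 2*(s + 3)/(2*s - 1)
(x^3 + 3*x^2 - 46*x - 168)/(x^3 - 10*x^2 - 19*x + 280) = (x^2 + 10*x + 24)/(x^2 - 3*x - 40)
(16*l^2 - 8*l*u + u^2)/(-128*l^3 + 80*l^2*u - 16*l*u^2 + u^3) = 1/(-8*l + u)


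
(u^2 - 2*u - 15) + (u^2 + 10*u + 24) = 2*u^2 + 8*u + 9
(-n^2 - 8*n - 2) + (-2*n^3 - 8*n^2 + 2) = -2*n^3 - 9*n^2 - 8*n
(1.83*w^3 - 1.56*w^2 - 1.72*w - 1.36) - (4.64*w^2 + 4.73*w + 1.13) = 1.83*w^3 - 6.2*w^2 - 6.45*w - 2.49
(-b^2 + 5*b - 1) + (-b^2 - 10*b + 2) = -2*b^2 - 5*b + 1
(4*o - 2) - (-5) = 4*o + 3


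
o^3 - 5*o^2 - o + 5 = (o - 5)*(o - 1)*(o + 1)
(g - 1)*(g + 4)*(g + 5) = g^3 + 8*g^2 + 11*g - 20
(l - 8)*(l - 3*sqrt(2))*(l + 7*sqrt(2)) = l^3 - 8*l^2 + 4*sqrt(2)*l^2 - 32*sqrt(2)*l - 42*l + 336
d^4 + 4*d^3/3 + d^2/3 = d^2*(d + 1/3)*(d + 1)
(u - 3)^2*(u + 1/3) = u^3 - 17*u^2/3 + 7*u + 3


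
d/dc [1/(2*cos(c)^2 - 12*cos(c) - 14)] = (cos(c) - 3)*sin(c)/(sin(c)^2 + 6*cos(c) + 6)^2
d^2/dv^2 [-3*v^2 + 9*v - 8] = -6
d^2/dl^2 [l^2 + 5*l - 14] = 2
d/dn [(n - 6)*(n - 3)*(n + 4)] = 3*n^2 - 10*n - 18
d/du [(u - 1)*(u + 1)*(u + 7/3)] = 3*u^2 + 14*u/3 - 1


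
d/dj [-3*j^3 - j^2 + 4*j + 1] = -9*j^2 - 2*j + 4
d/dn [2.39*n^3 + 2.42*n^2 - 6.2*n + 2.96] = 7.17*n^2 + 4.84*n - 6.2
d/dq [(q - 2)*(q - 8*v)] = 2*q - 8*v - 2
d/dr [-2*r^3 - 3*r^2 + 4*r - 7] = -6*r^2 - 6*r + 4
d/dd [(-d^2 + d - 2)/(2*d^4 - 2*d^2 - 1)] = (4*d^5 - 6*d^4 + 16*d^3 + 2*d^2 - 6*d - 1)/(4*d^8 - 8*d^6 + 4*d^2 + 1)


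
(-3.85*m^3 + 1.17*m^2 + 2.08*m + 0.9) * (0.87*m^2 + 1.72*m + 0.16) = -3.3495*m^5 - 5.6041*m^4 + 3.206*m^3 + 4.5478*m^2 + 1.8808*m + 0.144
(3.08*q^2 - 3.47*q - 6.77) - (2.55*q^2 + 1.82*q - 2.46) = 0.53*q^2 - 5.29*q - 4.31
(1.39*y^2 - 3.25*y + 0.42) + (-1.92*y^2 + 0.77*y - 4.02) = -0.53*y^2 - 2.48*y - 3.6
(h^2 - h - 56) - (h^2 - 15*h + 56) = 14*h - 112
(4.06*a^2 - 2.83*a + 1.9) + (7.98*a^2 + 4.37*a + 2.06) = 12.04*a^2 + 1.54*a + 3.96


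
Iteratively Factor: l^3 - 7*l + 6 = (l - 2)*(l^2 + 2*l - 3) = (l - 2)*(l - 1)*(l + 3)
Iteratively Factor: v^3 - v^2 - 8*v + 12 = (v + 3)*(v^2 - 4*v + 4) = (v - 2)*(v + 3)*(v - 2)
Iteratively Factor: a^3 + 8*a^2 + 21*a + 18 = (a + 3)*(a^2 + 5*a + 6) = (a + 3)^2*(a + 2)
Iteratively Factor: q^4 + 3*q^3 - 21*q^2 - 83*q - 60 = (q + 3)*(q^3 - 21*q - 20) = (q - 5)*(q + 3)*(q^2 + 5*q + 4) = (q - 5)*(q + 1)*(q + 3)*(q + 4)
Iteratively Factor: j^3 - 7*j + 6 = (j + 3)*(j^2 - 3*j + 2) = (j - 2)*(j + 3)*(j - 1)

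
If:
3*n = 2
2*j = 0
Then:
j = 0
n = 2/3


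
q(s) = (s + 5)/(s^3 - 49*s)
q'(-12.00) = 0.00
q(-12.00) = 0.01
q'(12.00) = 0.00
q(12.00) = 0.01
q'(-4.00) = 0.01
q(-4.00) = 0.01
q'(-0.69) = 0.21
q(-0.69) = 0.13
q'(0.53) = 0.36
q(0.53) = -0.21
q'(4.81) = -0.02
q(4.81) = -0.08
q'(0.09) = 12.60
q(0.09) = -1.15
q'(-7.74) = 0.04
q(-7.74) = 0.03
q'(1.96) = 0.02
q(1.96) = -0.08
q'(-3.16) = 0.01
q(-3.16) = 0.01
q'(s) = (49 - 3*s^2)*(s + 5)/(s^3 - 49*s)^2 + 1/(s^3 - 49*s)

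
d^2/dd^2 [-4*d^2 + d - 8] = -8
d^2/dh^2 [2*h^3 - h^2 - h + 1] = 12*h - 2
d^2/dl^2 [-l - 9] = 0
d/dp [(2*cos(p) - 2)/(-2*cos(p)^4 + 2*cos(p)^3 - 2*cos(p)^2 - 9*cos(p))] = 8*(-6*cos(p)^4 + 12*cos(p)^3 - 8*cos(p)^2 + 4*cos(p) + 9)*sin(p)/((4*sin(p)^2 + 7*cos(p) + cos(3*p) + 14)^2*cos(p)^2)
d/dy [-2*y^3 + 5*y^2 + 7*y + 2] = -6*y^2 + 10*y + 7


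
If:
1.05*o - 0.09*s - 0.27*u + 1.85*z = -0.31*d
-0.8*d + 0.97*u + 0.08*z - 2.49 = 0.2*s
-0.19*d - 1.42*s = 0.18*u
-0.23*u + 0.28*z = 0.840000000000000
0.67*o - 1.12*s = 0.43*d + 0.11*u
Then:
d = -4.94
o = -1.99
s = 0.85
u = -1.48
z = 1.79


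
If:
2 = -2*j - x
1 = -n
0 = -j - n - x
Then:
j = -3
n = -1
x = 4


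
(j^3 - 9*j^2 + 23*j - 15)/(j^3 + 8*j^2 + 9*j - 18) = (j^2 - 8*j + 15)/(j^2 + 9*j + 18)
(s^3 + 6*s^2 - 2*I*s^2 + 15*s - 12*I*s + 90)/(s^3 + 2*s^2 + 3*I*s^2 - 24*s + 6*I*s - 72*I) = (s - 5*I)/(s - 4)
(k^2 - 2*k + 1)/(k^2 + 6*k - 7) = (k - 1)/(k + 7)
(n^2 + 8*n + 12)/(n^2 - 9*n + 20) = (n^2 + 8*n + 12)/(n^2 - 9*n + 20)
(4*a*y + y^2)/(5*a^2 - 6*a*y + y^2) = y*(4*a + y)/(5*a^2 - 6*a*y + y^2)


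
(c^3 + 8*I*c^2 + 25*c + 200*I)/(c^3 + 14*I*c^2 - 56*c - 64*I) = (c^2 + 25)/(c^2 + 6*I*c - 8)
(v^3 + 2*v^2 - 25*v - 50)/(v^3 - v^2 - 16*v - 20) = (v + 5)/(v + 2)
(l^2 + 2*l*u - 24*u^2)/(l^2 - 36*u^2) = (-l + 4*u)/(-l + 6*u)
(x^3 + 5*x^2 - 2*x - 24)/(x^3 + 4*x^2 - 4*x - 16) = (x + 3)/(x + 2)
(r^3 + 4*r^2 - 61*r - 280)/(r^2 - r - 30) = (r^2 - r - 56)/(r - 6)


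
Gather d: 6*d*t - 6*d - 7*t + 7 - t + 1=d*(6*t - 6) - 8*t + 8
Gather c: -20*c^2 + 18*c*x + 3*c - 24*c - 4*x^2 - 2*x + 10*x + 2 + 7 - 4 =-20*c^2 + c*(18*x - 21) - 4*x^2 + 8*x + 5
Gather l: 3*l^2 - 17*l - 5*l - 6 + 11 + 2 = 3*l^2 - 22*l + 7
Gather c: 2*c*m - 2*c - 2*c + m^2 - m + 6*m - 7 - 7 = c*(2*m - 4) + m^2 + 5*m - 14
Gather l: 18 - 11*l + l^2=l^2 - 11*l + 18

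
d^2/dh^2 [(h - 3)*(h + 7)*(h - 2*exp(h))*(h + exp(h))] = -h^3*exp(h) - 8*h^2*exp(2*h) - 10*h^2*exp(h) + 12*h^2 - 48*h*exp(2*h) - h*exp(h) + 24*h + 132*exp(2*h) + 34*exp(h) - 42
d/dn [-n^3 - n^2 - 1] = n*(-3*n - 2)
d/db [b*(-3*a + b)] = -3*a + 2*b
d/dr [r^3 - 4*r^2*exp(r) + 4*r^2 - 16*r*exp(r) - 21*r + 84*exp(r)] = -4*r^2*exp(r) + 3*r^2 - 24*r*exp(r) + 8*r + 68*exp(r) - 21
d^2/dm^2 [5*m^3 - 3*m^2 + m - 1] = 30*m - 6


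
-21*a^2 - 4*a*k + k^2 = (-7*a + k)*(3*a + k)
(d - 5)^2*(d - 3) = d^3 - 13*d^2 + 55*d - 75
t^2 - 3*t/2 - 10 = (t - 4)*(t + 5/2)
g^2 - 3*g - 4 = (g - 4)*(g + 1)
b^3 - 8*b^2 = b^2*(b - 8)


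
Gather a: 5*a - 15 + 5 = 5*a - 10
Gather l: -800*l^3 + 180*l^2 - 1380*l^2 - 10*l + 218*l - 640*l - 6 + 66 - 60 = -800*l^3 - 1200*l^2 - 432*l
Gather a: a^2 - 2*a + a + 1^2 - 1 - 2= a^2 - a - 2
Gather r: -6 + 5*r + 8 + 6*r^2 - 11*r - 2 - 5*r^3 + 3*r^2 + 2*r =-5*r^3 + 9*r^2 - 4*r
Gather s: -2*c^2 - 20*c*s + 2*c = -2*c^2 - 20*c*s + 2*c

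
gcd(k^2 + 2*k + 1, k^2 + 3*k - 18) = 1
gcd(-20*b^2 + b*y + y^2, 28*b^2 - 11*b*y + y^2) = -4*b + y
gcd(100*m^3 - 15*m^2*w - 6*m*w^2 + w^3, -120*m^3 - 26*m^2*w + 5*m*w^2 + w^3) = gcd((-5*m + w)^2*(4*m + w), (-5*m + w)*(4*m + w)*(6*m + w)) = -20*m^2 - m*w + w^2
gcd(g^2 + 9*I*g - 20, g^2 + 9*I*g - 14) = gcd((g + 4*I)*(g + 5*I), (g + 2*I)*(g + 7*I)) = 1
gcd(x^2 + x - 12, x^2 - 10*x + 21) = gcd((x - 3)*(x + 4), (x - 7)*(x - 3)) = x - 3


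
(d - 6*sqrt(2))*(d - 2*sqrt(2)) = d^2 - 8*sqrt(2)*d + 24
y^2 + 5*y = y*(y + 5)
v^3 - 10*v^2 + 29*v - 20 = (v - 5)*(v - 4)*(v - 1)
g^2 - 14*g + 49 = (g - 7)^2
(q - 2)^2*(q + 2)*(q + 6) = q^4 + 4*q^3 - 16*q^2 - 16*q + 48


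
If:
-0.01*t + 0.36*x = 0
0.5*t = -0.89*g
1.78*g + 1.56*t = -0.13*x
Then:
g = 0.00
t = 0.00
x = 0.00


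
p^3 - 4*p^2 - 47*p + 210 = (p - 6)*(p - 5)*(p + 7)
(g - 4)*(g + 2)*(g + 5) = g^3 + 3*g^2 - 18*g - 40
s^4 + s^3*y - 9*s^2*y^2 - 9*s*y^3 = s*(s - 3*y)*(s + y)*(s + 3*y)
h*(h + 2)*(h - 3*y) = h^3 - 3*h^2*y + 2*h^2 - 6*h*y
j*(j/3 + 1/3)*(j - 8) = j^3/3 - 7*j^2/3 - 8*j/3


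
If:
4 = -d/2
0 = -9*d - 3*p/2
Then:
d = -8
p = 48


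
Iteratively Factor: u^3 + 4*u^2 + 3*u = (u + 1)*(u^2 + 3*u) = (u + 1)*(u + 3)*(u)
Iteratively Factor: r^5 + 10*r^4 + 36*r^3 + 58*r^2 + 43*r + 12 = (r + 4)*(r^4 + 6*r^3 + 12*r^2 + 10*r + 3) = (r + 3)*(r + 4)*(r^3 + 3*r^2 + 3*r + 1) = (r + 1)*(r + 3)*(r + 4)*(r^2 + 2*r + 1) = (r + 1)^2*(r + 3)*(r + 4)*(r + 1)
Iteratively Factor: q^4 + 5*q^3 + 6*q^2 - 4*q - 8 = (q - 1)*(q^3 + 6*q^2 + 12*q + 8) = (q - 1)*(q + 2)*(q^2 + 4*q + 4) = (q - 1)*(q + 2)^2*(q + 2)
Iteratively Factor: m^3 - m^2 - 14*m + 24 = (m - 3)*(m^2 + 2*m - 8) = (m - 3)*(m - 2)*(m + 4)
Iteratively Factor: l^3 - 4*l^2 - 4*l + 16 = (l - 4)*(l^2 - 4) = (l - 4)*(l + 2)*(l - 2)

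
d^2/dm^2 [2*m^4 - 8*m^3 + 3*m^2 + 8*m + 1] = 24*m^2 - 48*m + 6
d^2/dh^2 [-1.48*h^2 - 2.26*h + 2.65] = -2.96000000000000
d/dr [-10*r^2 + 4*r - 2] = 4 - 20*r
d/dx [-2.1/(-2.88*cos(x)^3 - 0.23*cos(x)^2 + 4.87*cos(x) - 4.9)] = (18.144*cos(x)^2 + 0.966*cos(x) - 10.227)*sin(x)/(2.88*cos(x)^3 + 0.23*cos(x)^2 - 4.87*cos(x) + 4.9)^2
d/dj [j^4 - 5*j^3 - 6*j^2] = j*(4*j^2 - 15*j - 12)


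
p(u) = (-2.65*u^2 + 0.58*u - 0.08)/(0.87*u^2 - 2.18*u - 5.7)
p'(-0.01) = -0.12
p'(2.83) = 5.19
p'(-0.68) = -1.49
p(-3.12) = -2.89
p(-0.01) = 0.02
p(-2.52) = -3.45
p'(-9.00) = 0.02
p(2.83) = 4.01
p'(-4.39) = -0.08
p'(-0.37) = -0.61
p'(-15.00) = 0.01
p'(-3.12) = -0.51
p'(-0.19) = -0.33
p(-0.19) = 0.05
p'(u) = (0.58 - 5.3*u)/(0.87*u^2 - 2.18*u - 5.7) + (2.18 - 1.74*u)*(-2.65*u^2 + 0.58*u - 0.08)/(0.87*u^2 - 2.18*u - 5.7)^2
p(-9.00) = -2.61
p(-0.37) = 0.14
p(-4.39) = -2.60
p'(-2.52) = -1.64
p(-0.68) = 0.45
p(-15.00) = -2.72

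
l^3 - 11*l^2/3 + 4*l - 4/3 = (l - 2)*(l - 1)*(l - 2/3)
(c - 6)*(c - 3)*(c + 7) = c^3 - 2*c^2 - 45*c + 126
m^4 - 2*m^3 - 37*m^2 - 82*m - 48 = (m - 8)*(m + 1)*(m + 2)*(m + 3)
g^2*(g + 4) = g^3 + 4*g^2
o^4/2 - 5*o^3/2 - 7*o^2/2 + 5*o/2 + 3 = (o/2 + 1/2)*(o - 6)*(o - 1)*(o + 1)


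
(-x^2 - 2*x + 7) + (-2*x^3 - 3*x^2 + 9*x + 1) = -2*x^3 - 4*x^2 + 7*x + 8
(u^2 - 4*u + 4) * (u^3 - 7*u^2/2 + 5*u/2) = u^5 - 15*u^4/2 + 41*u^3/2 - 24*u^2 + 10*u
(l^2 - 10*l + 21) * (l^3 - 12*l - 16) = l^5 - 10*l^4 + 9*l^3 + 104*l^2 - 92*l - 336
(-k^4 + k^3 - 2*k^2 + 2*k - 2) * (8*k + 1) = -8*k^5 + 7*k^4 - 15*k^3 + 14*k^2 - 14*k - 2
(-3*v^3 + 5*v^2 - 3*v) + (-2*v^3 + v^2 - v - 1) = -5*v^3 + 6*v^2 - 4*v - 1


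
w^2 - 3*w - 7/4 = (w - 7/2)*(w + 1/2)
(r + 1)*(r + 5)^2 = r^3 + 11*r^2 + 35*r + 25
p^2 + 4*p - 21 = (p - 3)*(p + 7)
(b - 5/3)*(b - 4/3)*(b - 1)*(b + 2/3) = b^4 - 10*b^3/3 + 23*b^2/9 + 34*b/27 - 40/27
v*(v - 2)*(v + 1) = v^3 - v^2 - 2*v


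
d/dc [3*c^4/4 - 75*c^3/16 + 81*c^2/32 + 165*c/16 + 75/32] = 3*c^3 - 225*c^2/16 + 81*c/16 + 165/16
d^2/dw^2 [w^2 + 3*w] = 2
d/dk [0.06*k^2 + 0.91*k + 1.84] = 0.12*k + 0.91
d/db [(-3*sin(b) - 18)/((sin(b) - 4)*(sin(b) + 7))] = 3*(sin(b)^2 + 12*sin(b) + 46)*cos(b)/((sin(b) - 4)^2*(sin(b) + 7)^2)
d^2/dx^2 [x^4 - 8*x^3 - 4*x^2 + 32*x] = 12*x^2 - 48*x - 8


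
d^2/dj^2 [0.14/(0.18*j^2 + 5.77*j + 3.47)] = (-0.009072*j^2 - 0.290808*j + 0.14*(0.36*j + 5.77)*(0.72*j + 11.54) - 0.174888)/(0.18*j^2 + 5.77*j + 3.47)^3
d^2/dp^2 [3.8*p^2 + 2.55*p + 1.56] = 7.60000000000000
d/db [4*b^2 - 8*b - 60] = 8*b - 8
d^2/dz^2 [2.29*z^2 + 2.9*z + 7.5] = 4.58000000000000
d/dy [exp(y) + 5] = exp(y)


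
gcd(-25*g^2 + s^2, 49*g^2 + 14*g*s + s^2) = 1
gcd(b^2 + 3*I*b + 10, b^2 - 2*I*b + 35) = b + 5*I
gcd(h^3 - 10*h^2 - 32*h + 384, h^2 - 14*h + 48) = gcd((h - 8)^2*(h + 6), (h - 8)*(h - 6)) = h - 8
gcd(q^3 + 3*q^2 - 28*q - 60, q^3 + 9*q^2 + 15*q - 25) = 1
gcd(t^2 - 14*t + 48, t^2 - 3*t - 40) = t - 8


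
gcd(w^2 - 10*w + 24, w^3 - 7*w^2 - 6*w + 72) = w^2 - 10*w + 24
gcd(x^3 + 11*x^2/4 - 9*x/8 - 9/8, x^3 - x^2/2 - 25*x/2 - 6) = x^2 + 7*x/2 + 3/2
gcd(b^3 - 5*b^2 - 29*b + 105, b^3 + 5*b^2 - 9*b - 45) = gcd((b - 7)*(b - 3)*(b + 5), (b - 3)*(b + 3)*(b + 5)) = b^2 + 2*b - 15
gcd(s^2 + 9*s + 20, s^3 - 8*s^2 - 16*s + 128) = s + 4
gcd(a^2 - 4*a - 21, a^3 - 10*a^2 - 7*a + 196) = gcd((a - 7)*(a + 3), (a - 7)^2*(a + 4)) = a - 7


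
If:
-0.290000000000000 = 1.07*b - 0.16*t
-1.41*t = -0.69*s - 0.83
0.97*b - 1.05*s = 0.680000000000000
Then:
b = -0.25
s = -0.88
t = 0.16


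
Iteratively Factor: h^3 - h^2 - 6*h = (h)*(h^2 - h - 6) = h*(h + 2)*(h - 3)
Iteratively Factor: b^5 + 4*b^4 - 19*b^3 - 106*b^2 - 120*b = (b + 2)*(b^4 + 2*b^3 - 23*b^2 - 60*b) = b*(b + 2)*(b^3 + 2*b^2 - 23*b - 60) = b*(b + 2)*(b + 3)*(b^2 - b - 20) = b*(b + 2)*(b + 3)*(b + 4)*(b - 5)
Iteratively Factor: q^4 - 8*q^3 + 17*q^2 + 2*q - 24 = (q - 4)*(q^3 - 4*q^2 + q + 6) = (q - 4)*(q - 3)*(q^2 - q - 2) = (q - 4)*(q - 3)*(q - 2)*(q + 1)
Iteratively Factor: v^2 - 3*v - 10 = (v + 2)*(v - 5)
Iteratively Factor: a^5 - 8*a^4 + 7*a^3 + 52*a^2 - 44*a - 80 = (a - 5)*(a^4 - 3*a^3 - 8*a^2 + 12*a + 16) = (a - 5)*(a - 4)*(a^3 + a^2 - 4*a - 4) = (a - 5)*(a - 4)*(a + 2)*(a^2 - a - 2) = (a - 5)*(a - 4)*(a - 2)*(a + 2)*(a + 1)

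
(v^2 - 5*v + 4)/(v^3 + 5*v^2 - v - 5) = (v - 4)/(v^2 + 6*v + 5)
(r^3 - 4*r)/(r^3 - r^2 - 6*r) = (r - 2)/(r - 3)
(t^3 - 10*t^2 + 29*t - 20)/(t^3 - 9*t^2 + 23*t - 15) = (t - 4)/(t - 3)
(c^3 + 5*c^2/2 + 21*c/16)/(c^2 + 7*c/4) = c + 3/4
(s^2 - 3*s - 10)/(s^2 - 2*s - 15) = (s + 2)/(s + 3)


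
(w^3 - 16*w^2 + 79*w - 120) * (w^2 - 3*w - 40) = w^5 - 19*w^4 + 87*w^3 + 283*w^2 - 2800*w + 4800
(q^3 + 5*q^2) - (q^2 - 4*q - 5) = q^3 + 4*q^2 + 4*q + 5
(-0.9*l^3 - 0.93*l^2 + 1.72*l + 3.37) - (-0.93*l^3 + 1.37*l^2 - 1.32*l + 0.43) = 0.03*l^3 - 2.3*l^2 + 3.04*l + 2.94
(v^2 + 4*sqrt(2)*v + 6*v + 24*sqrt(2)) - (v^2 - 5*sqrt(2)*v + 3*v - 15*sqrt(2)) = 3*v + 9*sqrt(2)*v + 39*sqrt(2)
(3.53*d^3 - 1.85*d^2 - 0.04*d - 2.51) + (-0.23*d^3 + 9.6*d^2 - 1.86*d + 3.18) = 3.3*d^3 + 7.75*d^2 - 1.9*d + 0.67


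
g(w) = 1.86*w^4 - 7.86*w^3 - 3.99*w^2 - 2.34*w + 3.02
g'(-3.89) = -766.06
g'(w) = 7.44*w^3 - 23.58*w^2 - 7.98*w - 2.34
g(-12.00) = 51607.58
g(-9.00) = 17634.29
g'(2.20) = -54.80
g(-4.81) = 1792.28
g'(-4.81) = -1337.46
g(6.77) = 1272.65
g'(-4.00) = -823.86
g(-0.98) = 10.59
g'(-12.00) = -16158.42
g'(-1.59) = -79.17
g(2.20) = -61.56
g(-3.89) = 840.32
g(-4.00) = 927.74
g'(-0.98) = -24.17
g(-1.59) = 40.14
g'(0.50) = -11.30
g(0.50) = -0.01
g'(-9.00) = -7264.26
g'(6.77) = 1171.44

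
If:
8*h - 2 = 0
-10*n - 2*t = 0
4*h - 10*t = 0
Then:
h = 1/4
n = -1/50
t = 1/10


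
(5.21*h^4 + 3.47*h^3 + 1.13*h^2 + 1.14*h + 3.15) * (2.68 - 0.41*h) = -2.1361*h^5 + 12.5401*h^4 + 8.8363*h^3 + 2.561*h^2 + 1.7637*h + 8.442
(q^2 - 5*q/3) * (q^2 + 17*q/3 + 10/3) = q^4 + 4*q^3 - 55*q^2/9 - 50*q/9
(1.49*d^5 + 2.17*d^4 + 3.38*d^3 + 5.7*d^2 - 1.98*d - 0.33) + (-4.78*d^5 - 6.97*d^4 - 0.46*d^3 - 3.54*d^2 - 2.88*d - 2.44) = -3.29*d^5 - 4.8*d^4 + 2.92*d^3 + 2.16*d^2 - 4.86*d - 2.77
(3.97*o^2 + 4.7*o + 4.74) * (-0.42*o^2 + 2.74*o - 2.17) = -1.6674*o^4 + 8.9038*o^3 + 2.2723*o^2 + 2.7886*o - 10.2858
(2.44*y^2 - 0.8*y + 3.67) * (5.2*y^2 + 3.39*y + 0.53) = 12.688*y^4 + 4.1116*y^3 + 17.6652*y^2 + 12.0173*y + 1.9451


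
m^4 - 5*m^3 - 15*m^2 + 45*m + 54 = (m - 6)*(m - 3)*(m + 1)*(m + 3)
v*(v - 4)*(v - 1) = v^3 - 5*v^2 + 4*v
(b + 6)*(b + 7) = b^2 + 13*b + 42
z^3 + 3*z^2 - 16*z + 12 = (z - 2)*(z - 1)*(z + 6)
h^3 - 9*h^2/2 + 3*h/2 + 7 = (h - 7/2)*(h - 2)*(h + 1)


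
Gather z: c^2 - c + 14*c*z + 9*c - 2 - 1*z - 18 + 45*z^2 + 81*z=c^2 + 8*c + 45*z^2 + z*(14*c + 80) - 20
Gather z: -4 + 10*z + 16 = 10*z + 12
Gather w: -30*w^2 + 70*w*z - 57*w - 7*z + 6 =-30*w^2 + w*(70*z - 57) - 7*z + 6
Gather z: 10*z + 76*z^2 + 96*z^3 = 96*z^3 + 76*z^2 + 10*z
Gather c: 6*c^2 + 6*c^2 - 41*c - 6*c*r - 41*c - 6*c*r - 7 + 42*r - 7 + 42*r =12*c^2 + c*(-12*r - 82) + 84*r - 14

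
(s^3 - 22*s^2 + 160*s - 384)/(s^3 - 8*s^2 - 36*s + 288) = (s - 8)/(s + 6)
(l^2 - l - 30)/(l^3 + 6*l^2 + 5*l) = (l - 6)/(l*(l + 1))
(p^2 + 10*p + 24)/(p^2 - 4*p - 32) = (p + 6)/(p - 8)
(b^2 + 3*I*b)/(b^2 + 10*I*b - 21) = b/(b + 7*I)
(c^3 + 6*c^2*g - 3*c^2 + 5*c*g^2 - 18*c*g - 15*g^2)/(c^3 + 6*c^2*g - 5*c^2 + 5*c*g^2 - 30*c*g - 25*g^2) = (c - 3)/(c - 5)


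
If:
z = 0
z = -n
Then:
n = 0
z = 0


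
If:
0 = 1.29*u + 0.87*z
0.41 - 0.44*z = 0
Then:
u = -0.63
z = 0.93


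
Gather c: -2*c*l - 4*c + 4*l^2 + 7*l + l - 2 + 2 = c*(-2*l - 4) + 4*l^2 + 8*l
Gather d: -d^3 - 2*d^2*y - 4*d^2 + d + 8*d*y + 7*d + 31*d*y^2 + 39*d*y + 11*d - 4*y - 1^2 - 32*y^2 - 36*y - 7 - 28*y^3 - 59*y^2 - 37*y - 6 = -d^3 + d^2*(-2*y - 4) + d*(31*y^2 + 47*y + 19) - 28*y^3 - 91*y^2 - 77*y - 14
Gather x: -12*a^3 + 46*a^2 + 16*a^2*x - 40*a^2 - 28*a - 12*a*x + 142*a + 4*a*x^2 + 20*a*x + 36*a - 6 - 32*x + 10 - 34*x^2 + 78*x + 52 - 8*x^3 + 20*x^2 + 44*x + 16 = -12*a^3 + 6*a^2 + 150*a - 8*x^3 + x^2*(4*a - 14) + x*(16*a^2 + 8*a + 90) + 72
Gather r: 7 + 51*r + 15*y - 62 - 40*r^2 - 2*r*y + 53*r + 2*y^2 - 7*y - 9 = -40*r^2 + r*(104 - 2*y) + 2*y^2 + 8*y - 64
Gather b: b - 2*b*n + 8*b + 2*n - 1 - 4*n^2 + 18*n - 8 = b*(9 - 2*n) - 4*n^2 + 20*n - 9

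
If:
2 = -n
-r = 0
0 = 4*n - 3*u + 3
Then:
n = -2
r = 0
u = -5/3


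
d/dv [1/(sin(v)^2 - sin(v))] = (-2/tan(v) + cos(v)/sin(v)^2)/(sin(v) - 1)^2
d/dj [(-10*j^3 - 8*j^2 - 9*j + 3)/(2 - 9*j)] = (180*j^3 + 12*j^2 - 32*j + 9)/(81*j^2 - 36*j + 4)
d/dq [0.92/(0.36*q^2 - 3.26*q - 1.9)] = (2.9992 - 0.6624*q)/(-0.36*q^2 + 3.26*q + 1.9)^2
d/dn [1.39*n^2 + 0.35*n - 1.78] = 2.78*n + 0.35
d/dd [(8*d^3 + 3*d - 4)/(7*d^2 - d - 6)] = (56*d^4 - 16*d^3 - 165*d^2 + 56*d - 22)/(49*d^4 - 14*d^3 - 83*d^2 + 12*d + 36)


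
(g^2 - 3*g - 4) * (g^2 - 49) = g^4 - 3*g^3 - 53*g^2 + 147*g + 196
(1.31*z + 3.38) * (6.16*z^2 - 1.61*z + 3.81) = 8.0696*z^3 + 18.7117*z^2 - 0.450699999999999*z + 12.8778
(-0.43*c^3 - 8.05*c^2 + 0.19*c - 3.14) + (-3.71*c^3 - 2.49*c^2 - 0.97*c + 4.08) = -4.14*c^3 - 10.54*c^2 - 0.78*c + 0.94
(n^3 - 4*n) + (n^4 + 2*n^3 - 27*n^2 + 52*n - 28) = n^4 + 3*n^3 - 27*n^2 + 48*n - 28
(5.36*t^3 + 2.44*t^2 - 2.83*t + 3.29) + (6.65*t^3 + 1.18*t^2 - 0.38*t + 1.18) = 12.01*t^3 + 3.62*t^2 - 3.21*t + 4.47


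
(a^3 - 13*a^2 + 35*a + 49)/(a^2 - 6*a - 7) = a - 7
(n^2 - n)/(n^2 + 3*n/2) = 2*(n - 1)/(2*n + 3)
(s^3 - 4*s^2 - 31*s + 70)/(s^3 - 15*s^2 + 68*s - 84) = (s + 5)/(s - 6)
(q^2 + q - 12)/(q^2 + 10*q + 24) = (q - 3)/(q + 6)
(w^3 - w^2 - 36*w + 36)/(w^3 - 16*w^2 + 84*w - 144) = (w^2 + 5*w - 6)/(w^2 - 10*w + 24)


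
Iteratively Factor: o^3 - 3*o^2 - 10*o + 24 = (o + 3)*(o^2 - 6*o + 8) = (o - 4)*(o + 3)*(o - 2)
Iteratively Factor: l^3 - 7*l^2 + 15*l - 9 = (l - 3)*(l^2 - 4*l + 3) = (l - 3)^2*(l - 1)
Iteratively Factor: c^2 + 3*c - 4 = (c - 1)*(c + 4)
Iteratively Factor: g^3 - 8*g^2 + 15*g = (g - 5)*(g^2 - 3*g) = (g - 5)*(g - 3)*(g)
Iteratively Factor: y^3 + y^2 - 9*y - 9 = (y - 3)*(y^2 + 4*y + 3) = (y - 3)*(y + 3)*(y + 1)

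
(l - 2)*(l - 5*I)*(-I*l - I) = -I*l^3 - 5*l^2 + I*l^2 + 5*l + 2*I*l + 10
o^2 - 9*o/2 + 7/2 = (o - 7/2)*(o - 1)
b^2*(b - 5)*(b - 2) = b^4 - 7*b^3 + 10*b^2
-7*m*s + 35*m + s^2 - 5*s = (-7*m + s)*(s - 5)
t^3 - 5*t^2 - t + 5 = (t - 5)*(t - 1)*(t + 1)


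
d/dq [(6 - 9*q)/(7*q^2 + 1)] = 3*(21*q^2 - 28*q - 3)/(49*q^4 + 14*q^2 + 1)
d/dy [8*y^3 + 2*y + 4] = 24*y^2 + 2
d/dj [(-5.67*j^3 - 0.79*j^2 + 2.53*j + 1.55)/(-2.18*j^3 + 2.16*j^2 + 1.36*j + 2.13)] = (-7.105427357601e-15*j^5 - 13.9694*j^4 - 4.3916*j^3 - 32.6335*j^2 - 10.0614*j + 3.2809)/(4.7524*j^6 - 9.4176*j^5 - 1.264*j^4 - 3.4116*j^3 + 11.0512*j^2 + 5.7936*j + 4.5369)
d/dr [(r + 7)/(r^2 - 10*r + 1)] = (r^2 - 10*r - 2*(r - 5)*(r + 7) + 1)/(r^2 - 10*r + 1)^2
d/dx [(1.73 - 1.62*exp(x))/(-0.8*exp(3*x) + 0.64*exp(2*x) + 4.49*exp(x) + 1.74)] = (-2.592*exp(3*x) + 5.1888*exp(2*x) - 2.2144*exp(x) - 10.5865)*exp(x)/(0.64*exp(6*x) - 1.024*exp(5*x) - 6.7744*exp(4*x) + 2.9632*exp(3*x) + 22.3873*exp(2*x) + 15.6252*exp(x) + 3.0276)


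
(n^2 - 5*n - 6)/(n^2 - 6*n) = (n + 1)/n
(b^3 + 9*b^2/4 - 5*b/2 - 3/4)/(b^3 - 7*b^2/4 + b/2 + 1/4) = (b + 3)/(b - 1)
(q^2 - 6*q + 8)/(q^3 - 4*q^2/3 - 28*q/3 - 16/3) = 3*(q - 2)/(3*q^2 + 8*q + 4)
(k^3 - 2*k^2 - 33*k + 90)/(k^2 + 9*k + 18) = (k^2 - 8*k + 15)/(k + 3)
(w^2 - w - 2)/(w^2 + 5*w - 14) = (w + 1)/(w + 7)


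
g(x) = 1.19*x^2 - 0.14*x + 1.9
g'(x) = 2.38*x - 0.14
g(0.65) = 2.31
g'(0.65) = 1.41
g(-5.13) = 33.94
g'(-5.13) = -12.35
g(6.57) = 52.35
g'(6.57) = 15.50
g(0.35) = 2.00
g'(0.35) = 0.69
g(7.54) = 68.50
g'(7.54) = 17.81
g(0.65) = 2.31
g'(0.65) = 1.41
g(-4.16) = 23.08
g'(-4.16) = -10.04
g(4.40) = 24.32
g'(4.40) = 10.33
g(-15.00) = 271.75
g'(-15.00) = -35.84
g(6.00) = 43.90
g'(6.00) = 14.14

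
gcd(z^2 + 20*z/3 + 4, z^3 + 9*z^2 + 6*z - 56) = 1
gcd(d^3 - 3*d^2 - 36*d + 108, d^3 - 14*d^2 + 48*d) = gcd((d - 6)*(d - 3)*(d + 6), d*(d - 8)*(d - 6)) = d - 6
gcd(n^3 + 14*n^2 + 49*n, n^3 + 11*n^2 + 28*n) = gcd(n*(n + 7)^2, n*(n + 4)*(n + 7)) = n^2 + 7*n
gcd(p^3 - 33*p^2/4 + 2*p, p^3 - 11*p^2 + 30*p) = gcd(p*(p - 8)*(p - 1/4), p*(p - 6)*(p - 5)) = p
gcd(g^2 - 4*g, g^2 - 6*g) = g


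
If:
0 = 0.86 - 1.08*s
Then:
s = 0.80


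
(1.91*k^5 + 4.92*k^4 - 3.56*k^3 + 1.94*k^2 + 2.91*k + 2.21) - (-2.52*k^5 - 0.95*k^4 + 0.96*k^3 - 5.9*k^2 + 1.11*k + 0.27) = 4.43*k^5 + 5.87*k^4 - 4.52*k^3 + 7.84*k^2 + 1.8*k + 1.94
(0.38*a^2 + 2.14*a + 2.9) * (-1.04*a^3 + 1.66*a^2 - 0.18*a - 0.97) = -0.3952*a^5 - 1.5948*a^4 + 0.468*a^3 + 4.0602*a^2 - 2.5978*a - 2.813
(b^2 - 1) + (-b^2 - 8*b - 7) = -8*b - 8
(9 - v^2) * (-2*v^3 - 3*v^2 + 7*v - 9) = 2*v^5 + 3*v^4 - 25*v^3 - 18*v^2 + 63*v - 81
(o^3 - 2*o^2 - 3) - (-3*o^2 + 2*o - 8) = o^3 + o^2 - 2*o + 5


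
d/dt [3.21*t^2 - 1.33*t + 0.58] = 6.42*t - 1.33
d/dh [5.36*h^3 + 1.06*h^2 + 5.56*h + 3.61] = 16.08*h^2 + 2.12*h + 5.56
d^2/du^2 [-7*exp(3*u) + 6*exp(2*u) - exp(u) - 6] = (-63*exp(2*u) + 24*exp(u) - 1)*exp(u)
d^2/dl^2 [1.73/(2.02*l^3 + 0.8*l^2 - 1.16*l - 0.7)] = (-(20.9676*l + 2.768)*(2.02*l^3 + 0.8*l^2 - 1.16*l - 0.7) + 1.73*(6.06*l^2 + 1.6*l - 1.16)*(12.12*l^2 + 3.2*l - 2.32))/(2.02*l^3 + 0.8*l^2 - 1.16*l - 0.7)^3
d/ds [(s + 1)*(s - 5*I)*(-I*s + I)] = -3*I*s^2 - 10*s + I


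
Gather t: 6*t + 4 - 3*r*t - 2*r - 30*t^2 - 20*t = -2*r - 30*t^2 + t*(-3*r - 14) + 4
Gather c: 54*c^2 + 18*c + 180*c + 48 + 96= 54*c^2 + 198*c + 144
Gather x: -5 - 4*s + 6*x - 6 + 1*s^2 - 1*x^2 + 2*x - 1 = s^2 - 4*s - x^2 + 8*x - 12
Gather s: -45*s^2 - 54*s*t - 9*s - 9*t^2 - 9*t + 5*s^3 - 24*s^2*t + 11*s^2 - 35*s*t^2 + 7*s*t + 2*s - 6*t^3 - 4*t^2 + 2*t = 5*s^3 + s^2*(-24*t - 34) + s*(-35*t^2 - 47*t - 7) - 6*t^3 - 13*t^2 - 7*t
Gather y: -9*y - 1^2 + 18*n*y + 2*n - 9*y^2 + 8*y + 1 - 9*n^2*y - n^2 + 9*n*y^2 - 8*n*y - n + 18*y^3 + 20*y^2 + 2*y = -n^2 + n + 18*y^3 + y^2*(9*n + 11) + y*(-9*n^2 + 10*n + 1)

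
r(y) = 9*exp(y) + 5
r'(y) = 9*exp(y)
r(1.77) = 57.84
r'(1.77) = 52.84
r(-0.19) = 12.44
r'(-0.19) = 7.44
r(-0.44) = 10.80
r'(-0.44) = 5.80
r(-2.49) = 5.75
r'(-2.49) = 0.75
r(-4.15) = 5.14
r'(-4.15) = 0.14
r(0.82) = 25.43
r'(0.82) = 20.43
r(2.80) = 153.00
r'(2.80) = 148.00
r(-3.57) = 5.25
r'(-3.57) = 0.25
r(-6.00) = 5.02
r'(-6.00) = 0.02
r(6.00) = 3635.86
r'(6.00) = 3630.86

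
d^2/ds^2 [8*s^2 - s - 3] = 16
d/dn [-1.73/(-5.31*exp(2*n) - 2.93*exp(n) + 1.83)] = (-18.3726*exp(n) - 5.0689)*exp(n)/(5.31*exp(2*n) + 2.93*exp(n) - 1.83)^2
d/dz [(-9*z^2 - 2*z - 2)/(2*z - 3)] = 2*(-9*z^2 + 27*z + 5)/(4*z^2 - 12*z + 9)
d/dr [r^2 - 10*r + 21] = 2*r - 10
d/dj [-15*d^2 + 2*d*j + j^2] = 2*d + 2*j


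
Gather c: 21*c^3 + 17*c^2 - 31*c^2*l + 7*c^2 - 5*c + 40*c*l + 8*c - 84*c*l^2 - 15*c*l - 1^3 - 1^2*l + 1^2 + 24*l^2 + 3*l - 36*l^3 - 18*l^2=21*c^3 + c^2*(24 - 31*l) + c*(-84*l^2 + 25*l + 3) - 36*l^3 + 6*l^2 + 2*l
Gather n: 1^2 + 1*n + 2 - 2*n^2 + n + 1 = -2*n^2 + 2*n + 4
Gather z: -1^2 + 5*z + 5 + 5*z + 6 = 10*z + 10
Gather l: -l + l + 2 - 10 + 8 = 0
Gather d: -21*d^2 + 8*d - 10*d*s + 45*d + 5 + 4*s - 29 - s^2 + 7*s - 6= -21*d^2 + d*(53 - 10*s) - s^2 + 11*s - 30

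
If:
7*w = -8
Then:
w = -8/7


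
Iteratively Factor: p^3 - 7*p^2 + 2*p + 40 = (p - 5)*(p^2 - 2*p - 8) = (p - 5)*(p + 2)*(p - 4)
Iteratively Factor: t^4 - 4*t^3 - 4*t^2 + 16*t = (t)*(t^3 - 4*t^2 - 4*t + 16) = t*(t + 2)*(t^2 - 6*t + 8) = t*(t - 2)*(t + 2)*(t - 4)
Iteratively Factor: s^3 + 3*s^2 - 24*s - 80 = (s - 5)*(s^2 + 8*s + 16) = (s - 5)*(s + 4)*(s + 4)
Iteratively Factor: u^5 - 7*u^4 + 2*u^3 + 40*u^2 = (u + 2)*(u^4 - 9*u^3 + 20*u^2) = u*(u + 2)*(u^3 - 9*u^2 + 20*u) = u^2*(u + 2)*(u^2 - 9*u + 20) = u^2*(u - 4)*(u + 2)*(u - 5)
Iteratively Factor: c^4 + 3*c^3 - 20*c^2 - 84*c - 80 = (c + 2)*(c^3 + c^2 - 22*c - 40) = (c + 2)*(c + 4)*(c^2 - 3*c - 10) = (c + 2)^2*(c + 4)*(c - 5)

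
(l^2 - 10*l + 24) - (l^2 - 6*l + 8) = 16 - 4*l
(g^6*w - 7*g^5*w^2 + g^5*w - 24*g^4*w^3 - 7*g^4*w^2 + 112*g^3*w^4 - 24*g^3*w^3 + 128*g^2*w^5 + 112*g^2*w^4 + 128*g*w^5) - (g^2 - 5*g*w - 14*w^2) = g^6*w - 7*g^5*w^2 + g^5*w - 24*g^4*w^3 - 7*g^4*w^2 + 112*g^3*w^4 - 24*g^3*w^3 + 128*g^2*w^5 + 112*g^2*w^4 - g^2 + 128*g*w^5 + 5*g*w + 14*w^2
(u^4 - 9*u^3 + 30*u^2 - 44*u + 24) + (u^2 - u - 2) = u^4 - 9*u^3 + 31*u^2 - 45*u + 22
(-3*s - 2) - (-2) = -3*s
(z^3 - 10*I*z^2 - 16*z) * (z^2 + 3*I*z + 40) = z^5 - 7*I*z^4 + 54*z^3 - 448*I*z^2 - 640*z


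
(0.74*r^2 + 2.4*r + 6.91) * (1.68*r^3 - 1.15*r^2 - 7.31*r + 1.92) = 1.2432*r^5 + 3.181*r^4 + 3.4394*r^3 - 24.0697*r^2 - 45.9041*r + 13.2672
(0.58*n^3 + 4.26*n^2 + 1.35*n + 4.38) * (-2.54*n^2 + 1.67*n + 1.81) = -1.4732*n^5 - 9.8518*n^4 + 4.735*n^3 - 1.1601*n^2 + 9.7581*n + 7.9278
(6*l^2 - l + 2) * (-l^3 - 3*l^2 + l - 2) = -6*l^5 - 17*l^4 + 7*l^3 - 19*l^2 + 4*l - 4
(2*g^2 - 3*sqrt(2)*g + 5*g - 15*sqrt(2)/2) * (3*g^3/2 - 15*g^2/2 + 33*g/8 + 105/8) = 3*g^5 - 15*g^4/2 - 9*sqrt(2)*g^4/2 - 117*g^3/4 + 45*sqrt(2)*g^3/4 + 375*g^2/8 + 351*sqrt(2)*g^2/8 - 1125*sqrt(2)*g/16 + 525*g/8 - 1575*sqrt(2)/16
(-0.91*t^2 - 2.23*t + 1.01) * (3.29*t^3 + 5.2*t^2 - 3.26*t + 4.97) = -2.9939*t^5 - 12.0687*t^4 - 5.3065*t^3 + 7.9991*t^2 - 14.3757*t + 5.0197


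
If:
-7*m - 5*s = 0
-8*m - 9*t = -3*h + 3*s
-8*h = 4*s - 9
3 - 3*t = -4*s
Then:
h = 837/604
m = 225/604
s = -315/604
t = 46/151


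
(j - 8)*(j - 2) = j^2 - 10*j + 16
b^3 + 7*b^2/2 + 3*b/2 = b*(b + 1/2)*(b + 3)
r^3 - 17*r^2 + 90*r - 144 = (r - 8)*(r - 6)*(r - 3)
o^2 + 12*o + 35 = (o + 5)*(o + 7)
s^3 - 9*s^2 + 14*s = s*(s - 7)*(s - 2)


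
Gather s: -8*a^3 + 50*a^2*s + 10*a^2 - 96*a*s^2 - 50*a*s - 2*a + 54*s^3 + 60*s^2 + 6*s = -8*a^3 + 10*a^2 - 2*a + 54*s^3 + s^2*(60 - 96*a) + s*(50*a^2 - 50*a + 6)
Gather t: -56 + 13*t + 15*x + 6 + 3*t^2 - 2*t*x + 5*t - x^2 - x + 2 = 3*t^2 + t*(18 - 2*x) - x^2 + 14*x - 48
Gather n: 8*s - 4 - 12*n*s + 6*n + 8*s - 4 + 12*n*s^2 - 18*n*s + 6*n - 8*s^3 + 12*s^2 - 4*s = n*(12*s^2 - 30*s + 12) - 8*s^3 + 12*s^2 + 12*s - 8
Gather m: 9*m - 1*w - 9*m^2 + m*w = -9*m^2 + m*(w + 9) - w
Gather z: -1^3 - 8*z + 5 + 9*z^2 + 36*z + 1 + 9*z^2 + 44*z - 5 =18*z^2 + 72*z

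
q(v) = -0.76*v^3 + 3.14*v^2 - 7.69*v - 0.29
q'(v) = -2.28*v^2 + 6.28*v - 7.69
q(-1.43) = 19.35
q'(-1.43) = -21.33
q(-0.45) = 3.88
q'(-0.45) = -10.98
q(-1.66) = 24.60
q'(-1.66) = -24.40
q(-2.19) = 39.59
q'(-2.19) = -32.38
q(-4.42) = 160.67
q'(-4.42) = -79.99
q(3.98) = -29.07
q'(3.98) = -18.81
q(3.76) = -25.21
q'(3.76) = -16.31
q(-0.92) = 10.03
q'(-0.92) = -15.40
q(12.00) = -953.69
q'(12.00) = -260.65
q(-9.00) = 877.30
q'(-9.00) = -248.89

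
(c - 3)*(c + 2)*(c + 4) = c^3 + 3*c^2 - 10*c - 24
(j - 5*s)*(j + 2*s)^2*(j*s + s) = j^4*s - j^3*s^2 + j^3*s - 16*j^2*s^3 - j^2*s^2 - 20*j*s^4 - 16*j*s^3 - 20*s^4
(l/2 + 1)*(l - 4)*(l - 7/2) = l^3/2 - 11*l^2/4 - l/2 + 14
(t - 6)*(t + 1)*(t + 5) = t^3 - 31*t - 30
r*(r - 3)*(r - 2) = r^3 - 5*r^2 + 6*r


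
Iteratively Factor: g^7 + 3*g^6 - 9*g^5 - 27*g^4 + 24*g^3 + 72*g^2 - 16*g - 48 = (g + 1)*(g^6 + 2*g^5 - 11*g^4 - 16*g^3 + 40*g^2 + 32*g - 48) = (g - 2)*(g + 1)*(g^5 + 4*g^4 - 3*g^3 - 22*g^2 - 4*g + 24) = (g - 2)*(g + 1)*(g + 2)*(g^4 + 2*g^3 - 7*g^2 - 8*g + 12) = (g - 2)*(g + 1)*(g + 2)^2*(g^3 - 7*g + 6) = (g - 2)*(g - 1)*(g + 1)*(g + 2)^2*(g^2 + g - 6) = (g - 2)*(g - 1)*(g + 1)*(g + 2)^2*(g + 3)*(g - 2)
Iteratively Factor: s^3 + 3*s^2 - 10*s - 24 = (s + 2)*(s^2 + s - 12) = (s - 3)*(s + 2)*(s + 4)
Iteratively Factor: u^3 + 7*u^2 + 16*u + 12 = (u + 2)*(u^2 + 5*u + 6) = (u + 2)^2*(u + 3)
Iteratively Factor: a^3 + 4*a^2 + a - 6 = (a + 3)*(a^2 + a - 2) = (a - 1)*(a + 3)*(a + 2)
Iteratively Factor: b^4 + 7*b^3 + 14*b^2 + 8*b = (b + 1)*(b^3 + 6*b^2 + 8*b) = b*(b + 1)*(b^2 + 6*b + 8) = b*(b + 1)*(b + 2)*(b + 4)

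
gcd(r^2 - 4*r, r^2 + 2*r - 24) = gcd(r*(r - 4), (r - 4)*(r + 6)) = r - 4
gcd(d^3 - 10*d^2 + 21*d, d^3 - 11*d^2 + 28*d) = d^2 - 7*d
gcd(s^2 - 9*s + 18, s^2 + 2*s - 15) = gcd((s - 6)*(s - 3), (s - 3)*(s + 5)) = s - 3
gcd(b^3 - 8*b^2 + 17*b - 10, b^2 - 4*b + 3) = b - 1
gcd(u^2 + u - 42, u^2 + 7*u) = u + 7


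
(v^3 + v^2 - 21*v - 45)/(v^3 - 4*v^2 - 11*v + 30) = (v + 3)/(v - 2)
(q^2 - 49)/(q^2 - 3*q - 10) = (49 - q^2)/(-q^2 + 3*q + 10)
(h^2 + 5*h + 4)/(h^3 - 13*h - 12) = (h + 4)/(h^2 - h - 12)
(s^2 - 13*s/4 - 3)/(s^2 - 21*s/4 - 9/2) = (s - 4)/(s - 6)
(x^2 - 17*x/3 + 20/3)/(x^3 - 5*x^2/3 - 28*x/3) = (3*x - 5)/(x*(3*x + 7))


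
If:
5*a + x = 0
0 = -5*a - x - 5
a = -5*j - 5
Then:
No Solution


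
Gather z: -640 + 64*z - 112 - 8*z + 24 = 56*z - 728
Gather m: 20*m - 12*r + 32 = 20*m - 12*r + 32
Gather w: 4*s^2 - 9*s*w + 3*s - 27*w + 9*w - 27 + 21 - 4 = 4*s^2 + 3*s + w*(-9*s - 18) - 10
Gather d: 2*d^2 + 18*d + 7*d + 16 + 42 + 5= 2*d^2 + 25*d + 63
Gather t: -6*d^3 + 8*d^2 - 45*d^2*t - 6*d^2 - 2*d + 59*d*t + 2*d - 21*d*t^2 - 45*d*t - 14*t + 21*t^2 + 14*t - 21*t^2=-6*d^3 + 2*d^2 - 21*d*t^2 + t*(-45*d^2 + 14*d)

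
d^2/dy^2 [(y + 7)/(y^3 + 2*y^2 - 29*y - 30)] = 2*((y + 7)*(3*y^2 + 4*y - 29)^2 + (-3*y^2 - 4*y - (y + 7)*(3*y + 2) + 29)*(y^3 + 2*y^2 - 29*y - 30))/(y^3 + 2*y^2 - 29*y - 30)^3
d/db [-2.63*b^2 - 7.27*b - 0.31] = -5.26*b - 7.27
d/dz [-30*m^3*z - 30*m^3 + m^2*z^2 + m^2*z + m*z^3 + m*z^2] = m*(-30*m^2 + 2*m*z + m + 3*z^2 + 2*z)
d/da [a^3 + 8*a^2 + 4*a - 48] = 3*a^2 + 16*a + 4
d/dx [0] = 0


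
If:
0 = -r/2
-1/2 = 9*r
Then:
No Solution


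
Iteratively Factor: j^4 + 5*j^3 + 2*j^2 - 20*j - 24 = (j - 2)*(j^3 + 7*j^2 + 16*j + 12) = (j - 2)*(j + 2)*(j^2 + 5*j + 6) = (j - 2)*(j + 2)*(j + 3)*(j + 2)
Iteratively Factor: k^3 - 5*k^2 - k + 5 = (k + 1)*(k^2 - 6*k + 5) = (k - 1)*(k + 1)*(k - 5)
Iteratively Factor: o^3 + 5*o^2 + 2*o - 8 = (o - 1)*(o^2 + 6*o + 8) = (o - 1)*(o + 2)*(o + 4)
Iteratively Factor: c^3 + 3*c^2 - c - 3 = (c + 3)*(c^2 - 1) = (c + 1)*(c + 3)*(c - 1)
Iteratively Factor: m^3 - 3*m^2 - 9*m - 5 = (m - 5)*(m^2 + 2*m + 1) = (m - 5)*(m + 1)*(m + 1)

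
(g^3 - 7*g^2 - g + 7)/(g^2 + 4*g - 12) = (g^3 - 7*g^2 - g + 7)/(g^2 + 4*g - 12)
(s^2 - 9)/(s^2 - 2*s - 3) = (s + 3)/(s + 1)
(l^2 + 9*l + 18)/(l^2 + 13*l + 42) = (l + 3)/(l + 7)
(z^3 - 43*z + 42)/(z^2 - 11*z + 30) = (z^2 + 6*z - 7)/(z - 5)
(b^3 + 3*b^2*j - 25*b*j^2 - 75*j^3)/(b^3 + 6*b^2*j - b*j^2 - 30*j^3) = (b - 5*j)/(b - 2*j)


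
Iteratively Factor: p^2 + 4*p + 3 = (p + 1)*(p + 3)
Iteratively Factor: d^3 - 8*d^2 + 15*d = (d)*(d^2 - 8*d + 15) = d*(d - 3)*(d - 5)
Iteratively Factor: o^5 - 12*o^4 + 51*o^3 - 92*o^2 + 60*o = (o - 3)*(o^4 - 9*o^3 + 24*o^2 - 20*o) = (o - 3)*(o - 2)*(o^3 - 7*o^2 + 10*o) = (o - 5)*(o - 3)*(o - 2)*(o^2 - 2*o) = (o - 5)*(o - 3)*(o - 2)^2*(o)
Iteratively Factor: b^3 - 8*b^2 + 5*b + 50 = (b - 5)*(b^2 - 3*b - 10) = (b - 5)*(b + 2)*(b - 5)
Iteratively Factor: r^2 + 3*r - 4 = (r - 1)*(r + 4)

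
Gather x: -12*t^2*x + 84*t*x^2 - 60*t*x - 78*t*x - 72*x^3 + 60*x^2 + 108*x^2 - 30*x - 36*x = -72*x^3 + x^2*(84*t + 168) + x*(-12*t^2 - 138*t - 66)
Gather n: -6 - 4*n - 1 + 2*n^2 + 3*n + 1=2*n^2 - n - 6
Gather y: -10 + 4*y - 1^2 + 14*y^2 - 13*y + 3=14*y^2 - 9*y - 8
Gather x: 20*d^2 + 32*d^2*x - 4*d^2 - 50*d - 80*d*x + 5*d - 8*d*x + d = 16*d^2 - 44*d + x*(32*d^2 - 88*d)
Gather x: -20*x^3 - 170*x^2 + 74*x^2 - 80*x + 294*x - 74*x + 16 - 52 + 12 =-20*x^3 - 96*x^2 + 140*x - 24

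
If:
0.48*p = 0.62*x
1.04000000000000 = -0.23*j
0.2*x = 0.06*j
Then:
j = -4.52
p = -1.75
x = -1.36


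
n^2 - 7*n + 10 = (n - 5)*(n - 2)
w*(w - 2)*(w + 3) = w^3 + w^2 - 6*w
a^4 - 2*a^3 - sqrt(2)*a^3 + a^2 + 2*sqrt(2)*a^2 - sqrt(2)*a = a*(a - 1)^2*(a - sqrt(2))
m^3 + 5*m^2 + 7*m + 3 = (m + 1)^2*(m + 3)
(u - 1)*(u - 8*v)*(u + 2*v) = u^3 - 6*u^2*v - u^2 - 16*u*v^2 + 6*u*v + 16*v^2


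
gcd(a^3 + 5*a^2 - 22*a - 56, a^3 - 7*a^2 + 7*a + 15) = 1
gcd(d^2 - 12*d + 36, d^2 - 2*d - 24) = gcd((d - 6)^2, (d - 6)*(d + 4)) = d - 6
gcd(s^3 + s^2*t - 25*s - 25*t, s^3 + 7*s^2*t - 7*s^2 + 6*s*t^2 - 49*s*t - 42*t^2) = s + t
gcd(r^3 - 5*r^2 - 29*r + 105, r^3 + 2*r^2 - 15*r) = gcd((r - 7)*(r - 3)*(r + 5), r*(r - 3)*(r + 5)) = r^2 + 2*r - 15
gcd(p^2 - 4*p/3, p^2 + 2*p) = p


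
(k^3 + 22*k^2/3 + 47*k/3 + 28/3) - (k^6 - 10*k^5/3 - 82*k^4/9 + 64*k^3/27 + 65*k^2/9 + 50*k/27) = -k^6 + 10*k^5/3 + 82*k^4/9 - 37*k^3/27 + k^2/9 + 373*k/27 + 28/3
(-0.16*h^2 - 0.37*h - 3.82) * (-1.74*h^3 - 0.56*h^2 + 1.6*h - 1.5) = 0.2784*h^5 + 0.7334*h^4 + 6.598*h^3 + 1.7872*h^2 - 5.557*h + 5.73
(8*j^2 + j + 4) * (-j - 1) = -8*j^3 - 9*j^2 - 5*j - 4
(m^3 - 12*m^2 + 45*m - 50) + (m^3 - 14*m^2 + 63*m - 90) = 2*m^3 - 26*m^2 + 108*m - 140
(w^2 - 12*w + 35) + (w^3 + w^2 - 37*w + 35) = w^3 + 2*w^2 - 49*w + 70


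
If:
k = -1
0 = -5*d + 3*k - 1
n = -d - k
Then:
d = -4/5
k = -1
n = 9/5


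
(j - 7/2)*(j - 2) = j^2 - 11*j/2 + 7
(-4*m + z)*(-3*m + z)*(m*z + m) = 12*m^3*z + 12*m^3 - 7*m^2*z^2 - 7*m^2*z + m*z^3 + m*z^2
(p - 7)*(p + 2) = p^2 - 5*p - 14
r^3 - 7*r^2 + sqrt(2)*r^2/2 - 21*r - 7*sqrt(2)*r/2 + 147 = (r - 7)*(r - 3*sqrt(2))*(r + 7*sqrt(2)/2)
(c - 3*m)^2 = c^2 - 6*c*m + 9*m^2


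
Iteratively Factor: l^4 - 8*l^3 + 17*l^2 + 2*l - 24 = (l + 1)*(l^3 - 9*l^2 + 26*l - 24) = (l - 4)*(l + 1)*(l^2 - 5*l + 6) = (l - 4)*(l - 2)*(l + 1)*(l - 3)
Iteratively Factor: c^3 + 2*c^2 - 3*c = (c)*(c^2 + 2*c - 3) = c*(c + 3)*(c - 1)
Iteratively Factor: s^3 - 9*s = (s + 3)*(s^2 - 3*s) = s*(s + 3)*(s - 3)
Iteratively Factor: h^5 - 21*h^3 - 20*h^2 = (h)*(h^4 - 21*h^2 - 20*h) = h^2*(h^3 - 21*h - 20) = h^2*(h + 4)*(h^2 - 4*h - 5) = h^2*(h + 1)*(h + 4)*(h - 5)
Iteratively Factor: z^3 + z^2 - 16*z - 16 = (z + 4)*(z^2 - 3*z - 4) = (z - 4)*(z + 4)*(z + 1)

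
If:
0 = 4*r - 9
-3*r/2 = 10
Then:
No Solution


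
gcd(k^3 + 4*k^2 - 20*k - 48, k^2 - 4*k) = k - 4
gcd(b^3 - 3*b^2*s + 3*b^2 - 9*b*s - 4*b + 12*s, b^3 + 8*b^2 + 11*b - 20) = b^2 + 3*b - 4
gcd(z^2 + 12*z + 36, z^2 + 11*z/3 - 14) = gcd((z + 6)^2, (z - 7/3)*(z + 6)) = z + 6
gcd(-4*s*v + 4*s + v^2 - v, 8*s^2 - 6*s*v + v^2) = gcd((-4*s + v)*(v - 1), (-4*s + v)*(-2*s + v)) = 4*s - v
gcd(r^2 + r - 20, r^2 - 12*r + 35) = 1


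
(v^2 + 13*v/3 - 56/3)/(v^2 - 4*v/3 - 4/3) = (-3*v^2 - 13*v + 56)/(-3*v^2 + 4*v + 4)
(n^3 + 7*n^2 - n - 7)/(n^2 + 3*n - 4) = (n^2 + 8*n + 7)/(n + 4)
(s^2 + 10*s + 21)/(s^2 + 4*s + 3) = (s + 7)/(s + 1)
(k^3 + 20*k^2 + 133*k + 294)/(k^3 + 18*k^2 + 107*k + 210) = (k + 7)/(k + 5)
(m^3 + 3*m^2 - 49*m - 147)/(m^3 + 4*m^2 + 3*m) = (m^2 - 49)/(m*(m + 1))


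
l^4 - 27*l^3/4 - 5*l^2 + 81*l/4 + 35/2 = (l - 7)*(l - 2)*(l + 1)*(l + 5/4)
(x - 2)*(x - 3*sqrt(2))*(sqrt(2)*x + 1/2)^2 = 2*x^4 - 5*sqrt(2)*x^3 - 4*x^3 - 23*x^2/4 + 10*sqrt(2)*x^2 - 3*sqrt(2)*x/4 + 23*x/2 + 3*sqrt(2)/2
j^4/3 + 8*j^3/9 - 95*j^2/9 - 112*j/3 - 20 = (j/3 + 1)*(j - 6)*(j + 2/3)*(j + 5)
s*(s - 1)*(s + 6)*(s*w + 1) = s^4*w + 5*s^3*w + s^3 - 6*s^2*w + 5*s^2 - 6*s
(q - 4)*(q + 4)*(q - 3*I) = q^3 - 3*I*q^2 - 16*q + 48*I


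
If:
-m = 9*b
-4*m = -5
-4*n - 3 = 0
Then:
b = -5/36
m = 5/4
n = -3/4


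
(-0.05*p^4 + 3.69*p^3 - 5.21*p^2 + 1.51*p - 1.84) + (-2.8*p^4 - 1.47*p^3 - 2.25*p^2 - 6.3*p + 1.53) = -2.85*p^4 + 2.22*p^3 - 7.46*p^2 - 4.79*p - 0.31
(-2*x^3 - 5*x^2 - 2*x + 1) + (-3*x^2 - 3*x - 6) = -2*x^3 - 8*x^2 - 5*x - 5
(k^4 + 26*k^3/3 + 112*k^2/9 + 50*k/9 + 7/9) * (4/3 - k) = -k^5 - 22*k^4/3 - 8*k^3/9 + 298*k^2/27 + 179*k/27 + 28/27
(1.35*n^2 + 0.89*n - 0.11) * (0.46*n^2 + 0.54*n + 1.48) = 0.621*n^4 + 1.1384*n^3 + 2.428*n^2 + 1.2578*n - 0.1628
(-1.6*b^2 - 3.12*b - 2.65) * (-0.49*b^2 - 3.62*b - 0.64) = 0.784*b^4 + 7.3208*b^3 + 13.6169*b^2 + 11.5898*b + 1.696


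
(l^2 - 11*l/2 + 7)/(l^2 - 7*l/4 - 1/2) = 2*(2*l - 7)/(4*l + 1)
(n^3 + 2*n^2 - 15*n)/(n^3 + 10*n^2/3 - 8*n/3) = 3*(n^2 + 2*n - 15)/(3*n^2 + 10*n - 8)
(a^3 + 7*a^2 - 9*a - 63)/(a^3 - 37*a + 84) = (a + 3)/(a - 4)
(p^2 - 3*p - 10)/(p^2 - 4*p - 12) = (p - 5)/(p - 6)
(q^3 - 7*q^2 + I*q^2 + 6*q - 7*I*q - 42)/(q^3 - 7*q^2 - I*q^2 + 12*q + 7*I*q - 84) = (q - 2*I)/(q - 4*I)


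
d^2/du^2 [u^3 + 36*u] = 6*u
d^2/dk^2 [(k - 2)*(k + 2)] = 2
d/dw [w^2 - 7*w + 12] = 2*w - 7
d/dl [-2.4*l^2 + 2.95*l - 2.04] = 2.95 - 4.8*l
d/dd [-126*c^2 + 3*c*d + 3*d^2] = 3*c + 6*d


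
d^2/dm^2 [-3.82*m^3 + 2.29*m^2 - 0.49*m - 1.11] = 4.58 - 22.92*m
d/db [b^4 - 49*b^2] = 4*b^3 - 98*b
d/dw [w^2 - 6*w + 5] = 2*w - 6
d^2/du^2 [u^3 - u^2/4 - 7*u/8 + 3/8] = 6*u - 1/2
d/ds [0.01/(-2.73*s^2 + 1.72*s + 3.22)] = (0.0546*s - 0.0172)/(-2.73*s^2 + 1.72*s + 3.22)^2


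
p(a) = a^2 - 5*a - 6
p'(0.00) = -5.00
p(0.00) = -6.00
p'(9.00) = 13.00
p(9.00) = 30.00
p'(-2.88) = -10.76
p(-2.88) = 16.69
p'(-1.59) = -8.18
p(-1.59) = 4.48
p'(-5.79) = -16.58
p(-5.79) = 56.47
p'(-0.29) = -5.58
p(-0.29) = -4.47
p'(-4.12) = -13.24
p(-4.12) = 31.57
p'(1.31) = -2.38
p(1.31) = -10.83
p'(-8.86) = -22.72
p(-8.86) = 116.80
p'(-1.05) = -7.10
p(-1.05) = 0.35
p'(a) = 2*a - 5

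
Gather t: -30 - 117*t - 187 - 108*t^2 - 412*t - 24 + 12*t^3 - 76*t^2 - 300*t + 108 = 12*t^3 - 184*t^2 - 829*t - 133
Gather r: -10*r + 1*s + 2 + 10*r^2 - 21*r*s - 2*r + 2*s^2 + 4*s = 10*r^2 + r*(-21*s - 12) + 2*s^2 + 5*s + 2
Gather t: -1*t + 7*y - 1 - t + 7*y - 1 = -2*t + 14*y - 2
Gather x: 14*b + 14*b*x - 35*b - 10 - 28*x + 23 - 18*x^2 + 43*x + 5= -21*b - 18*x^2 + x*(14*b + 15) + 18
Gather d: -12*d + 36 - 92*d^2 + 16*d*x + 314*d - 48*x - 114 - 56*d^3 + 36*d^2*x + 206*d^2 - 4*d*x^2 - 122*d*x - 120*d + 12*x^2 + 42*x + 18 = -56*d^3 + d^2*(36*x + 114) + d*(-4*x^2 - 106*x + 182) + 12*x^2 - 6*x - 60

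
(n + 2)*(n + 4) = n^2 + 6*n + 8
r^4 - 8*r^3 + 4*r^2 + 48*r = r*(r - 6)*(r - 4)*(r + 2)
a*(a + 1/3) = a^2 + a/3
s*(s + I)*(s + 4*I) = s^3 + 5*I*s^2 - 4*s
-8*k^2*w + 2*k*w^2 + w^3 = w*(-2*k + w)*(4*k + w)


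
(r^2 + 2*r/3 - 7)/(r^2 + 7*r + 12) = (r - 7/3)/(r + 4)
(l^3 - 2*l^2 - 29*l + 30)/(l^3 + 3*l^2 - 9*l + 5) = (l - 6)/(l - 1)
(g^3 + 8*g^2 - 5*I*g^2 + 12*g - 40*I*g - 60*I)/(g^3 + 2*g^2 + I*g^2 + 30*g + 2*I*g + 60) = (g + 6)/(g + 6*I)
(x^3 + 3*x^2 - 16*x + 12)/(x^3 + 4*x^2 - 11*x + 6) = (x - 2)/(x - 1)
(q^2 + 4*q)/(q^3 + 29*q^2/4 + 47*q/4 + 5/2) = 4*q*(q + 4)/(4*q^3 + 29*q^2 + 47*q + 10)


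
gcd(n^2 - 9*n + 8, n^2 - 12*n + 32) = n - 8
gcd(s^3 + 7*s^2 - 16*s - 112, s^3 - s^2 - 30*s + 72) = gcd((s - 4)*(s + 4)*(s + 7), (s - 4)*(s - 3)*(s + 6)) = s - 4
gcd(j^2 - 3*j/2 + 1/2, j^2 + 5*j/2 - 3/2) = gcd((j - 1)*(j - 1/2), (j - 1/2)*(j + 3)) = j - 1/2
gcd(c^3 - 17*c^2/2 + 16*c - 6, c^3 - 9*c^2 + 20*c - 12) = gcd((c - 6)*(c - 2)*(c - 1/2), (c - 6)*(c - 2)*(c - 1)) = c^2 - 8*c + 12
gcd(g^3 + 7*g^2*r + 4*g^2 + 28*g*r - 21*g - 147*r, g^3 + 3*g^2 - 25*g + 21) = g^2 + 4*g - 21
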